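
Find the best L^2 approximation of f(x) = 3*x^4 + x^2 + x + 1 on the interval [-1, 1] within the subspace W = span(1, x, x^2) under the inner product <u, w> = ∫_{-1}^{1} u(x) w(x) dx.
g(x) = 25*x^2/7 + x + 26/35

The best approximation g ∈ W is the orthogonal projection of f onto W. Writing g = a_0 + a_1 x + a_2 x^2, the coefficients solve the normal equations G · a = b where
  G_{ij} = <φ_i, φ_j> and b_i = <f, φ_i>, with φ_0 = 1, φ_1 = x, φ_2 = x^2.
G =
  [2, 0, 2/3]
  [0, 2/3, 0]
  [2/3, 0, 2/5],
b = (58/15, 2/3, 202/105).
Solving gives a_0 = 26/35, a_1 = 1, a_2 = 25/7, so
  g(x) = 25*x^2/7 + x + 26/35.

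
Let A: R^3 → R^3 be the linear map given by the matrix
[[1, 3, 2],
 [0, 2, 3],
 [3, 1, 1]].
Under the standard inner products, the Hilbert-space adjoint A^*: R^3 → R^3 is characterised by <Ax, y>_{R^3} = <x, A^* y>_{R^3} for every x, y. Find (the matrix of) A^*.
A^* = A^T =
[[1, 0, 3],
 [3, 2, 1],
 [2, 3, 1]]

For real matrices with standard dot products, the defining identity <Ax, y> = <x, A^* y> gives (Ax)^T y = x^T (A^*) y, i.e. x^T A^T y = x^T (A^*) y. Since this holds for all x, y, we must have A^* = A^T. Therefore
A^* =
[[1, 0, 3],
 [3, 2, 1],
 [2, 3, 1]].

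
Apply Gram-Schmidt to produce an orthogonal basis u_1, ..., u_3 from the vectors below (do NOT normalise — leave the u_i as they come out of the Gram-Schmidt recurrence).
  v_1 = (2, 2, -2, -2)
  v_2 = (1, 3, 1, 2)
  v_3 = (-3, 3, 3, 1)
Orthogonal basis:
  u_1 = (2, 2, -2, -2)
  u_2 = (3/4, 11/4, 5/4, 9/4)
  u_3 = (-154/59, 104/59, 58/59, -108/59)

Apply the Gram-Schmidt recurrence
  u_1 = v_1
  u_i = v_i − Σ_{j<i} ((v_i · u_j) / (u_j · u_j)) · u_j.

Step by step this gives:
  u_1 = (2, 2, -2, -2)
  u_2 = (3/4, 11/4, 5/4, 9/4)
  u_3 = (-154/59, 104/59, 58/59, -108/59)

Orthogonality check:
  u_2 · u_1 = 0 (should be 0)
  u_3 · u_1 = 0 (should be 0)
  u_3 · u_2 = 0 (should be 0)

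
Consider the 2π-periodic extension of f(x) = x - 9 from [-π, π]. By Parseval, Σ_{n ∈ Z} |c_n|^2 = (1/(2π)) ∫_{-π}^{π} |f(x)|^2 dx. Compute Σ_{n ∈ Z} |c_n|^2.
Σ |c_n|^2 = π^2/3 + 81

Expand and integrate term by term over [-π, π]:
  ∫ (x)^2 dx = 1·(2π^3/3); ∫ 2·1·(-9)·x dx = 0 (odd integrand); ∫ (-9)^2 dx = 81·2π.
So (1/(2π)) ∫_{-π}^{π} (x - 9)^2 dx = 1π^2/3 + 81 = π^2/3 + 81.
Parseval ⇒ Σ |c_n|^2 = π^2/3 + 81.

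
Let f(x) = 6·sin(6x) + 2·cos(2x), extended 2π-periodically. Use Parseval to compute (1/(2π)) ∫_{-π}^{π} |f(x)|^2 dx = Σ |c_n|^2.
Σ |c_n|^2 = 20

Expand |f|^2 and use orthogonality of {sin(nx), cos(mx)} on [-π, π]:
  ∫_{-π}^{π} sin(nx)^2 dx = π, ∫ cos(mx)^2 dx = π, and cross terms integrate to 0.
So ∫_{-π}^{π} f(x)^2 dx = 6^2 · π + 2^2 · π = (36 + 4)π.
Divide by 2π: (36 + 4)/2 = 20.
By Parseval, this equals Σ |c_n|^2.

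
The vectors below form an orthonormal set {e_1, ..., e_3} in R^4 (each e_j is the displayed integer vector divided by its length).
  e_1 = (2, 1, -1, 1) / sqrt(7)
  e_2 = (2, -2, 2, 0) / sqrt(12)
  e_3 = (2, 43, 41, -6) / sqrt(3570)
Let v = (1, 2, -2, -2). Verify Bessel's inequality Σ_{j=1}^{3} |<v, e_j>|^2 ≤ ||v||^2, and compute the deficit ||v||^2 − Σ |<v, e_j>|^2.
Σ |<v, e_j>|^2 = 457/85; ||v||^2 = 13; deficit = 648/85

Write each e_j = u_j / sqrt(<u_j, u_j>) where u_j is the displayed integer vector. Then <v, e_j> = <v, u_j> / sqrt(<u_j, u_j>), so |<v, e_j>|^2 = <v, u_j>^2 / <u_j, u_j>.
Coefficients: <v, e_1> = 4/sqrt(7), <v, e_2> = -6/sqrt(12), <v, e_3> = 18/sqrt(3570).
Square and sum: Σ |<v, e_j>|^2 = 457/85.
Compute ||v||^2 = v·v = 13.
Deficit = 13 − 457/85 = 648/85 ≥ 0, confirming Bessel's inequality. (The deficit equals ||v − Σ <v,e_j> e_j||^2, the squared distance from v to span{e_j}.)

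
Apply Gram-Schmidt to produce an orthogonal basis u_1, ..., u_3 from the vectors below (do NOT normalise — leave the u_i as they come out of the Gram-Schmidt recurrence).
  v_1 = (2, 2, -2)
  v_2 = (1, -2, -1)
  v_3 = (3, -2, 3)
Orthogonal basis:
  u_1 = (2, 2, -2)
  u_2 = (1, -2, -1)
  u_3 = (3, 0, 3)

Apply the Gram-Schmidt recurrence
  u_1 = v_1
  u_i = v_i − Σ_{j<i} ((v_i · u_j) / (u_j · u_j)) · u_j.

Step by step this gives:
  u_1 = (2, 2, -2)
  u_2 = (1, -2, -1)
  u_3 = (3, 0, 3)

Orthogonality check:
  u_2 · u_1 = 0 (should be 0)
  u_3 · u_1 = 0 (should be 0)
  u_3 · u_2 = 0 (should be 0)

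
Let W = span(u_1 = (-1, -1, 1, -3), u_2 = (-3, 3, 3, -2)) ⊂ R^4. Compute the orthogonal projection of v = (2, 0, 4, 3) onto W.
proj_W(v) = (28/291, 406/291, -28/291, 175/97)

Set up U = [u_1 | ... | u_2] ∈ R^(4×2). The projector onto W = col(U) is P = U (U^T U)^(-1) U^T.
Compute U^T U =
  [12, 9]
  [9, 31],
and U^T v = (-7, 0).
Solve U^T U · c = U^T v for the coefficients: c = (-217/291, 21/97). The projection is proj_W(v) = U c.
Check: (v - proj_W(v)) · u_1 = 0  (should be 0).
Check: (v - proj_W(v)) · u_2 = 0  (should be 0).
Result: proj_W(v) = (28/291, 406/291, -28/291, 175/97).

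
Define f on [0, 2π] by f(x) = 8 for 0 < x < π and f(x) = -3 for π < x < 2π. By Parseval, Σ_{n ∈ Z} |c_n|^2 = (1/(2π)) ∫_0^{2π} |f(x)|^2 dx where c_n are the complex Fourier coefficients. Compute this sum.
Σ |c_n|^2 = 73/2

Parseval equates the L^2 energy of f (normalised by 1/(2π)) with the ℓ^2 sum of its Fourier coefficients: (1/(2π)) ∫_0^{2π} |f|^2 = Σ |c_n|^2.
Compute the left side: (1/(2π)) [∫_0^π 8^2 dx + ∫_π^{2π} (-3)^2 dx] = (1/(2π)) · (64π + 9π) = (64 + 9)/2 = 73/2.
So Σ_{n ∈ Z} |c_n|^2 = 73/2.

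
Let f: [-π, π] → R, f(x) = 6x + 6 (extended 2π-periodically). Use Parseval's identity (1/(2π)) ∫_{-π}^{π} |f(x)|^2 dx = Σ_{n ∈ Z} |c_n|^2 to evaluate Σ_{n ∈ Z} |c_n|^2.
Σ |c_n|^2 = 12π^2 + 36

Expand and integrate term by term over [-π, π]:
  ∫ (6x)^2 dx = 36·(2π^3/3); ∫ 2·6·(6)·x dx = 0 (odd integrand); ∫ 6^2 dx = 36·2π.
So (1/(2π)) ∫_{-π}^{π} (6x + 6)^2 dx = 36π^2/3 + 36 = 12π^2 + 36.
Parseval ⇒ Σ |c_n|^2 = 12π^2 + 36.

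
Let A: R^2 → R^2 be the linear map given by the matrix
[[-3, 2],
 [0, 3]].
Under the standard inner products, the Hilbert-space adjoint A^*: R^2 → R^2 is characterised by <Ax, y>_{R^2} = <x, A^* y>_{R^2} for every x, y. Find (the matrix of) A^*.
A^* = A^T =
[[-3, 0],
 [2, 3]]

For real matrices with standard dot products, the defining identity <Ax, y> = <x, A^* y> gives (Ax)^T y = x^T (A^*) y, i.e. x^T A^T y = x^T (A^*) y. Since this holds for all x, y, we must have A^* = A^T. Therefore
A^* =
[[-3, 0],
 [2, 3]].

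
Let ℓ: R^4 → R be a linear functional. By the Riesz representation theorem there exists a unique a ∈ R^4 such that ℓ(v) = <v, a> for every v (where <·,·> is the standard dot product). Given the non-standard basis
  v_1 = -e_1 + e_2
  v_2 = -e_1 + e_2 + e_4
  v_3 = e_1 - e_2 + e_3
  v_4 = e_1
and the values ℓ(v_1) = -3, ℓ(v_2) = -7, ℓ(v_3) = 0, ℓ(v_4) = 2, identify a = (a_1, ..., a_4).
a = (2, -1, -3, -4)

Write a = (a_1, ..., a_4) in the standard basis. For each basis vector v_i, ℓ(v_i) = <v_i, a> is a linear equation in the a_j's. Collect the n equations into a matrix system V a = ℓ, where row i of V is v_i (expressed in the standard basis). Since V is invertible (lower-triangular with 1s on the diagonal, up to permutation), solve by back-substitution:
  V =
[[-1, 1, 0, 0],
 [-1, 1, 0, 1],
 [1, -1, 1, 0],
 [1, 0, 0, 0]]
  V a = (-3, -7, 0, 2)
Solving gives a = (2, -1, -3, -4).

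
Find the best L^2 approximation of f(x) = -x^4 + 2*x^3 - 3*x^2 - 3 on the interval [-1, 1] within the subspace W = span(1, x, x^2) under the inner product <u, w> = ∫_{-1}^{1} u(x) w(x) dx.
g(x) = -27*x^2/7 + 6*x/5 - 102/35

The best approximation g ∈ W is the orthogonal projection of f onto W. Writing g = a_0 + a_1 x + a_2 x^2, the coefficients solve the normal equations G · a = b where
  G_{ij} = <φ_i, φ_j> and b_i = <f, φ_i>, with φ_0 = 1, φ_1 = x, φ_2 = x^2.
G =
  [2, 0, 2/3]
  [0, 2/3, 0]
  [2/3, 0, 2/5],
b = (-42/5, 4/5, -122/35).
Solving gives a_0 = -102/35, a_1 = 6/5, a_2 = -27/7, so
  g(x) = -27*x^2/7 + 6*x/5 - 102/35.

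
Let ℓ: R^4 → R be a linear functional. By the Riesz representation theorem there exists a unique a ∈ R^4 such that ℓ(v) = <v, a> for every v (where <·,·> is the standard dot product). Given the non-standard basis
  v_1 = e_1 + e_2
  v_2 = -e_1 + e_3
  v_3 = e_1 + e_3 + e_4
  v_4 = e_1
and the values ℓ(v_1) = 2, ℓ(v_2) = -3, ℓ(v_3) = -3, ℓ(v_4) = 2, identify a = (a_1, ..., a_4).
a = (2, 0, -1, -4)

Write a = (a_1, ..., a_4) in the standard basis. For each basis vector v_i, ℓ(v_i) = <v_i, a> is a linear equation in the a_j's. Collect the n equations into a matrix system V a = ℓ, where row i of V is v_i (expressed in the standard basis). Since V is invertible (lower-triangular with 1s on the diagonal, up to permutation), solve by back-substitution:
  V =
[[1, 1, 0, 0],
 [-1, 0, 1, 0],
 [1, 0, 1, 1],
 [1, 0, 0, 0]]
  V a = (2, -3, -3, 2)
Solving gives a = (2, 0, -1, -4).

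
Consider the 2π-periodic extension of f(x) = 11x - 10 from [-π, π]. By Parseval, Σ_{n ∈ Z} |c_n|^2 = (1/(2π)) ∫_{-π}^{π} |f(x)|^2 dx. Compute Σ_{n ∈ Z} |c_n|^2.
Σ |c_n|^2 = 121π^2/3 + 100

Expand and integrate term by term over [-π, π]:
  ∫ (11x)^2 dx = 121·(2π^3/3); ∫ 2·11·(-10)·x dx = 0 (odd integrand); ∫ (-10)^2 dx = 100·2π.
So (1/(2π)) ∫_{-π}^{π} (11x - 10)^2 dx = 121π^2/3 + 100 = 121π^2/3 + 100.
Parseval ⇒ Σ |c_n|^2 = 121π^2/3 + 100.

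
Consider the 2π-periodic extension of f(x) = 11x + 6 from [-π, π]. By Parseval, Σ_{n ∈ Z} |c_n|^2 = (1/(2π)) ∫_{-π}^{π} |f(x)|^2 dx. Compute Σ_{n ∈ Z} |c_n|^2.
Σ |c_n|^2 = 121π^2/3 + 36

Expand and integrate term by term over [-π, π]:
  ∫ (11x)^2 dx = 121·(2π^3/3); ∫ 2·11·(6)·x dx = 0 (odd integrand); ∫ 6^2 dx = 36·2π.
So (1/(2π)) ∫_{-π}^{π} (11x + 6)^2 dx = 121π^2/3 + 36 = 121π^2/3 + 36.
Parseval ⇒ Σ |c_n|^2 = 121π^2/3 + 36.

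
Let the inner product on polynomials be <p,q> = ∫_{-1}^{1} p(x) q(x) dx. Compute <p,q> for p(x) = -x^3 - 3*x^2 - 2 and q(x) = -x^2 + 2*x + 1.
<p,q> = -64/15

Expand the product: p(x)·q(x) = x^5 + x^4 - 7*x^3 - x^2 - 4*x - 2.
∫_{-1}^{1} of each monomial x^k gives [2/(k+1) if k even, 0 if k odd]. Integrating term-by-term (or equivalently evaluating the antiderivative F(x) = x^6/6 + x^5/5 - 7*x^4/4 - x^3/3 - 2*x^2 - 2*x at the endpoints):
  F(1) − F(−1) = -343/60 − (-29/20) = -64/15.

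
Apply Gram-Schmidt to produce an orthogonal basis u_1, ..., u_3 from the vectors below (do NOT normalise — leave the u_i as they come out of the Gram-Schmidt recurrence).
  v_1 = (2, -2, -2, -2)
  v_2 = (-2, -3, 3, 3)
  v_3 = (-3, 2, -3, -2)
Orthogonal basis:
  u_1 = (2, -2, -2, -2)
  u_2 = (-3/4, -17/4, 7/4, 7/4)
  u_3 = (-38/11, -19/33, -64/33, -31/33)

Apply the Gram-Schmidt recurrence
  u_1 = v_1
  u_i = v_i − Σ_{j<i} ((v_i · u_j) / (u_j · u_j)) · u_j.

Step by step this gives:
  u_1 = (2, -2, -2, -2)
  u_2 = (-3/4, -17/4, 7/4, 7/4)
  u_3 = (-38/11, -19/33, -64/33, -31/33)

Orthogonality check:
  u_2 · u_1 = 0 (should be 0)
  u_3 · u_1 = 0 (should be 0)
  u_3 · u_2 = 0 (should be 0)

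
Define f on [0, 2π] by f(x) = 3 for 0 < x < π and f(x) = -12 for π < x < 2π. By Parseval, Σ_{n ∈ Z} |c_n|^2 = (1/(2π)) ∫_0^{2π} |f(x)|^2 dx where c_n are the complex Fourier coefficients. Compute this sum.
Σ |c_n|^2 = 153/2

Parseval equates the L^2 energy of f (normalised by 1/(2π)) with the ℓ^2 sum of its Fourier coefficients: (1/(2π)) ∫_0^{2π} |f|^2 = Σ |c_n|^2.
Compute the left side: (1/(2π)) [∫_0^π 3^2 dx + ∫_π^{2π} (-12)^2 dx] = (1/(2π)) · (9π + 144π) = (9 + 144)/2 = 153/2.
So Σ_{n ∈ Z} |c_n|^2 = 153/2.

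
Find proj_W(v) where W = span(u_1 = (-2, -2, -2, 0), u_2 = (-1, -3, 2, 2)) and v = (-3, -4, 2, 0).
proj_W(v) = (-99/50, -193/50, 21/25, 47/25)

Set up U = [u_1 | ... | u_2] ∈ R^(4×2). The projector onto W = col(U) is P = U (U^T U)^(-1) U^T.
Compute U^T U =
  [12, 4]
  [4, 18],
and U^T v = (10, 19).
Solve U^T U · c = U^T v for the coefficients: c = (13/25, 47/50). The projection is proj_W(v) = U c.
Check: (v - proj_W(v)) · u_1 = 0  (should be 0).
Check: (v - proj_W(v)) · u_2 = 0  (should be 0).
Result: proj_W(v) = (-99/50, -193/50, 21/25, 47/25).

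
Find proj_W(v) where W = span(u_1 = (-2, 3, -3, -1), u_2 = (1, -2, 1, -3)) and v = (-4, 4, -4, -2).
proj_W(v) = (-818/281, 1206/281, -1248/281, -556/281)

Set up U = [u_1 | ... | u_2] ∈ R^(4×2). The projector onto W = col(U) is P = U (U^T U)^(-1) U^T.
Compute U^T U =
  [23, -8]
  [-8, 15],
and U^T v = (34, -10).
Solve U^T U · c = U^T v for the coefficients: c = (430/281, 42/281). The projection is proj_W(v) = U c.
Check: (v - proj_W(v)) · u_1 = 0  (should be 0).
Check: (v - proj_W(v)) · u_2 = 0  (should be 0).
Result: proj_W(v) = (-818/281, 1206/281, -1248/281, -556/281).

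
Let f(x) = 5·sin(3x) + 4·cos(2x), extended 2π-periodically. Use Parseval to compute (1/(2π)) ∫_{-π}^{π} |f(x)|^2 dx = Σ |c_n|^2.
Σ |c_n|^2 = 41/2

Expand |f|^2 and use orthogonality of {sin(nx), cos(mx)} on [-π, π]:
  ∫_{-π}^{π} sin(nx)^2 dx = π, ∫ cos(mx)^2 dx = π, and cross terms integrate to 0.
So ∫_{-π}^{π} f(x)^2 dx = 5^2 · π + 4^2 · π = (25 + 16)π.
Divide by 2π: (25 + 16)/2 = 41/2.
By Parseval, this equals Σ |c_n|^2.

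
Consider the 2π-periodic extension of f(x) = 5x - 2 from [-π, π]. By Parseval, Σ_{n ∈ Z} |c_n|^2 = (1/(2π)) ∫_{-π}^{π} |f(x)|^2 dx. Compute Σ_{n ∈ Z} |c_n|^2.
Σ |c_n|^2 = 25π^2/3 + 4

Expand and integrate term by term over [-π, π]:
  ∫ (5x)^2 dx = 25·(2π^3/3); ∫ 2·5·(-2)·x dx = 0 (odd integrand); ∫ (-2)^2 dx = 4·2π.
So (1/(2π)) ∫_{-π}^{π} (5x - 2)^2 dx = 25π^2/3 + 4 = 25π^2/3 + 4.
Parseval ⇒ Σ |c_n|^2 = 25π^2/3 + 4.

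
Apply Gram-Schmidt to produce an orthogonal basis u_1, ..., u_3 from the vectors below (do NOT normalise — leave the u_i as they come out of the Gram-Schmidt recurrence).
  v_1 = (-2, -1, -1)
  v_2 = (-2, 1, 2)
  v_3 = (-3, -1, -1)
Orthogonal basis:
  u_1 = (-2, -1, -1)
  u_2 = (-5/3, 7/6, 13/6)
  u_3 = (-1/53, 6/53, -4/53)

Apply the Gram-Schmidt recurrence
  u_1 = v_1
  u_i = v_i − Σ_{j<i} ((v_i · u_j) / (u_j · u_j)) · u_j.

Step by step this gives:
  u_1 = (-2, -1, -1)
  u_2 = (-5/3, 7/6, 13/6)
  u_3 = (-1/53, 6/53, -4/53)

Orthogonality check:
  u_2 · u_1 = 0 (should be 0)
  u_3 · u_1 = 0 (should be 0)
  u_3 · u_2 = 0 (should be 0)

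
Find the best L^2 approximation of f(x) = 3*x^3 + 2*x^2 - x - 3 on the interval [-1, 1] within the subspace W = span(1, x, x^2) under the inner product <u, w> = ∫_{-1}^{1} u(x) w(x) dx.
g(x) = 2*x^2 + 4*x/5 - 3

The best approximation g ∈ W is the orthogonal projection of f onto W. Writing g = a_0 + a_1 x + a_2 x^2, the coefficients solve the normal equations G · a = b where
  G_{ij} = <φ_i, φ_j> and b_i = <f, φ_i>, with φ_0 = 1, φ_1 = x, φ_2 = x^2.
G =
  [2, 0, 2/3]
  [0, 2/3, 0]
  [2/3, 0, 2/5],
b = (-14/3, 8/15, -6/5).
Solving gives a_0 = -3, a_1 = 4/5, a_2 = 2, so
  g(x) = 2*x^2 + 4*x/5 - 3.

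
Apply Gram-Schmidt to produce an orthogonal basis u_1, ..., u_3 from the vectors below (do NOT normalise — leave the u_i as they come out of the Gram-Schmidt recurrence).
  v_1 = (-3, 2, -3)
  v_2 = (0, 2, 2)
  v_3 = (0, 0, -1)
Orthogonal basis:
  u_1 = (-3, 2, -3)
  u_2 = (-3/11, 24/11, 19/11)
  u_3 = (15/43, 9/43, -9/43)

Apply the Gram-Schmidt recurrence
  u_1 = v_1
  u_i = v_i − Σ_{j<i} ((v_i · u_j) / (u_j · u_j)) · u_j.

Step by step this gives:
  u_1 = (-3, 2, -3)
  u_2 = (-3/11, 24/11, 19/11)
  u_3 = (15/43, 9/43, -9/43)

Orthogonality check:
  u_2 · u_1 = 0 (should be 0)
  u_3 · u_1 = 0 (should be 0)
  u_3 · u_2 = 0 (should be 0)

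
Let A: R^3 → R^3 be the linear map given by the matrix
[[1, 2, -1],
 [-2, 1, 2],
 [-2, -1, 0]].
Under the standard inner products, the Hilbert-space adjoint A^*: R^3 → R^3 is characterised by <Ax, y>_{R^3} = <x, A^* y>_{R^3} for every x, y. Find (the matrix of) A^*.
A^* = A^T =
[[1, -2, -2],
 [2, 1, -1],
 [-1, 2, 0]]

For real matrices with standard dot products, the defining identity <Ax, y> = <x, A^* y> gives (Ax)^T y = x^T (A^*) y, i.e. x^T A^T y = x^T (A^*) y. Since this holds for all x, y, we must have A^* = A^T. Therefore
A^* =
[[1, -2, -2],
 [2, 1, -1],
 [-1, 2, 0]].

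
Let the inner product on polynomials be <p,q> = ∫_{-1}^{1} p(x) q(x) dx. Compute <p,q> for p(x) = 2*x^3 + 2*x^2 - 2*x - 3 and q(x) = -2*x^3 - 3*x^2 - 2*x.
<p,q> = 538/105

Expand the product: p(x)·q(x) = -4*x^6 - 10*x^5 - 6*x^4 + 8*x^3 + 13*x^2 + 6*x.
∫_{-1}^{1} of each monomial x^k gives [2/(k+1) if k even, 0 if k odd]. Integrating term-by-term (or equivalently evaluating the antiderivative F(x) = -4*x^7/7 - 5*x^6/3 - 6*x^5/5 + 2*x^4 + 13*x^3/3 + 3*x^2 at the endpoints):
  F(1) − F(−1) = 619/105 − (27/35) = 538/105.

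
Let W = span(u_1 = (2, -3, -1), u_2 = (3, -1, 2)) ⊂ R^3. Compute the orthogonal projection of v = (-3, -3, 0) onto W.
proj_W(v) = (-1, -1, -2)

Set up U = [u_1 | ... | u_2] ∈ R^(3×2). The projector onto W = col(U) is P = U (U^T U)^(-1) U^T.
Compute U^T U =
  [14, 7]
  [7, 14],
and U^T v = (3, -6).
Solve U^T U · c = U^T v for the coefficients: c = (4/7, -5/7). The projection is proj_W(v) = U c.
Check: (v - proj_W(v)) · u_1 = 0  (should be 0).
Check: (v - proj_W(v)) · u_2 = 0  (should be 0).
Result: proj_W(v) = (-1, -1, -2).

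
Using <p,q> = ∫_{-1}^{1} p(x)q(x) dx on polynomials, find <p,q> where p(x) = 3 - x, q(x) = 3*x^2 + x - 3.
<p,q> = -38/3

Expand the product: p(x)·q(x) = -3*x^3 + 8*x^2 + 6*x - 9.
∫_{-1}^{1} of each monomial x^k gives [2/(k+1) if k even, 0 if k odd]. Integrating term-by-term (or equivalently evaluating the antiderivative F(x) = -3*x^4/4 + 8*x^3/3 + 3*x^2 - 9*x at the endpoints):
  F(1) − F(−1) = -49/12 − (103/12) = -38/3.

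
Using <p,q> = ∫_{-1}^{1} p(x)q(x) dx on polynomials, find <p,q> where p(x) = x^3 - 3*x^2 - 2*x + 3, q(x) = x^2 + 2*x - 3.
<p,q> = -196/15

Expand the product: p(x)·q(x) = x^5 - x^4 - 11*x^3 + 8*x^2 + 12*x - 9.
∫_{-1}^{1} of each monomial x^k gives [2/(k+1) if k even, 0 if k odd]. Integrating term-by-term (or equivalently evaluating the antiderivative F(x) = x^6/6 - x^5/5 - 11*x^4/4 + 8*x^3/3 + 6*x^2 - 9*x at the endpoints):
  F(1) − F(−1) = -187/60 − (199/20) = -196/15.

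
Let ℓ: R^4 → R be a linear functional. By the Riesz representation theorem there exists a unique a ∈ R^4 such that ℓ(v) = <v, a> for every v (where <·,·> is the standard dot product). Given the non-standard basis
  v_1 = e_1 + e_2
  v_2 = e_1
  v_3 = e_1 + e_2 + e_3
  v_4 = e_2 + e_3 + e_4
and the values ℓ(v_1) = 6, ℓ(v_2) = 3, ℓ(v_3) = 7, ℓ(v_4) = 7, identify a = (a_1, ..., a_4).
a = (3, 3, 1, 3)

Write a = (a_1, ..., a_4) in the standard basis. For each basis vector v_i, ℓ(v_i) = <v_i, a> is a linear equation in the a_j's. Collect the n equations into a matrix system V a = ℓ, where row i of V is v_i (expressed in the standard basis). Since V is invertible (lower-triangular with 1s on the diagonal, up to permutation), solve by back-substitution:
  V =
[[1, 1, 0, 0],
 [1, 0, 0, 0],
 [1, 1, 1, 0],
 [0, 1, 1, 1]]
  V a = (6, 3, 7, 7)
Solving gives a = (3, 3, 1, 3).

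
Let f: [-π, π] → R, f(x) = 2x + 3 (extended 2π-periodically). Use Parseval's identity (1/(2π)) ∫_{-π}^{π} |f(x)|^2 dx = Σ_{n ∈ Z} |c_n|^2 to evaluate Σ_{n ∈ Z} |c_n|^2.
Σ |c_n|^2 = 4π^2/3 + 9

Expand and integrate term by term over [-π, π]:
  ∫ (2x)^2 dx = 4·(2π^3/3); ∫ 2·2·(3)·x dx = 0 (odd integrand); ∫ 3^2 dx = 9·2π.
So (1/(2π)) ∫_{-π}^{π} (2x + 3)^2 dx = 4π^2/3 + 9 = 4π^2/3 + 9.
Parseval ⇒ Σ |c_n|^2 = 4π^2/3 + 9.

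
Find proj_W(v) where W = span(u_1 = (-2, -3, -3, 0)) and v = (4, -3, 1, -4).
proj_W(v) = (2/11, 3/11, 3/11, 0)

Set up U = [u_1 | ... | u_1] ∈ R^(4×1). The projector onto W = col(U) is P = U (U^T U)^(-1) U^T.
Compute U^T U =
  [22],
and U^T v = (-2).
Solve U^T U · c = U^T v for the coefficients: c = (-1/11). The projection is proj_W(v) = U c.
Check: (v - proj_W(v)) · u_1 = 0  (should be 0).
Result: proj_W(v) = (2/11, 3/11, 3/11, 0).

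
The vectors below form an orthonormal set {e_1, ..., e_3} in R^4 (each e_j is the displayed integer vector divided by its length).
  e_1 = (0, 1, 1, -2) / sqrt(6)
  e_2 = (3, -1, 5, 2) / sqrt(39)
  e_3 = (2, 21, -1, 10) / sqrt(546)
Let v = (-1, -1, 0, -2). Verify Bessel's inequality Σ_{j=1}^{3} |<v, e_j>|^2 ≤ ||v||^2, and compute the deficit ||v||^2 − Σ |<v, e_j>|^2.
Σ |<v, e_j>|^2 = 122/21; ||v||^2 = 6; deficit = 4/21

Write each e_j = u_j / sqrt(<u_j, u_j>) where u_j is the displayed integer vector. Then <v, e_j> = <v, u_j> / sqrt(<u_j, u_j>), so |<v, e_j>|^2 = <v, u_j>^2 / <u_j, u_j>.
Coefficients: <v, e_1> = 3/sqrt(6), <v, e_2> = -6/sqrt(39), <v, e_3> = -43/sqrt(546).
Square and sum: Σ |<v, e_j>|^2 = 122/21.
Compute ||v||^2 = v·v = 6.
Deficit = 6 − 122/21 = 4/21 ≥ 0, confirming Bessel's inequality. (The deficit equals ||v − Σ <v,e_j> e_j||^2, the squared distance from v to span{e_j}.)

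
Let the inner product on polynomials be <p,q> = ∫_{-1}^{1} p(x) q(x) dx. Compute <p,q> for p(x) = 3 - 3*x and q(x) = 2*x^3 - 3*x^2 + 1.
<p,q> = -12/5

Expand the product: p(x)·q(x) = -6*x^4 + 15*x^3 - 9*x^2 - 3*x + 3.
∫_{-1}^{1} of each monomial x^k gives [2/(k+1) if k even, 0 if k odd]. Integrating term-by-term (or equivalently evaluating the antiderivative F(x) = -6*x^5/5 + 15*x^4/4 - 3*x^3 - 3*x^2/2 + 3*x at the endpoints):
  F(1) − F(−1) = 21/20 − (69/20) = -12/5.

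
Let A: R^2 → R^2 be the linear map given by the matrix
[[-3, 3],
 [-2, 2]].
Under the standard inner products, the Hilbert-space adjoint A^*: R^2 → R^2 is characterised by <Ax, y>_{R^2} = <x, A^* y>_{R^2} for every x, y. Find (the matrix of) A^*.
A^* = A^T =
[[-3, -2],
 [3, 2]]

For real matrices with standard dot products, the defining identity <Ax, y> = <x, A^* y> gives (Ax)^T y = x^T (A^*) y, i.e. x^T A^T y = x^T (A^*) y. Since this holds for all x, y, we must have A^* = A^T. Therefore
A^* =
[[-3, -2],
 [3, 2]].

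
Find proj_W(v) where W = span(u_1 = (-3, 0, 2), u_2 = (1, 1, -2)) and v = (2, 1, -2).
proj_W(v) = (54/29, 21/29, -64/29)

Set up U = [u_1 | ... | u_2] ∈ R^(3×2). The projector onto W = col(U) is P = U (U^T U)^(-1) U^T.
Compute U^T U =
  [13, -7]
  [-7, 6],
and U^T v = (-10, 7).
Solve U^T U · c = U^T v for the coefficients: c = (-11/29, 21/29). The projection is proj_W(v) = U c.
Check: (v - proj_W(v)) · u_1 = 0  (should be 0).
Check: (v - proj_W(v)) · u_2 = 0  (should be 0).
Result: proj_W(v) = (54/29, 21/29, -64/29).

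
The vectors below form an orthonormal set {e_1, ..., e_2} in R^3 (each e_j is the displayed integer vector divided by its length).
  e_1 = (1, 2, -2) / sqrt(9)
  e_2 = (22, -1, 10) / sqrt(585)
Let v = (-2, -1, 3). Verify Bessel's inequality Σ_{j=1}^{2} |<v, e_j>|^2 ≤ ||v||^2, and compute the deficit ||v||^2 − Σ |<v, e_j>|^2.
Σ |<v, e_j>|^2 = 57/5; ||v||^2 = 14; deficit = 13/5

Write each e_j = u_j / sqrt(<u_j, u_j>) where u_j is the displayed integer vector. Then <v, e_j> = <v, u_j> / sqrt(<u_j, u_j>), so |<v, e_j>|^2 = <v, u_j>^2 / <u_j, u_j>.
Coefficients: <v, e_1> = -10/sqrt(9), <v, e_2> = -13/sqrt(585).
Square and sum: Σ |<v, e_j>|^2 = 57/5.
Compute ||v||^2 = v·v = 14.
Deficit = 14 − 57/5 = 13/5 ≥ 0, confirming Bessel's inequality. (The deficit equals ||v − Σ <v,e_j> e_j||^2, the squared distance from v to span{e_j}.)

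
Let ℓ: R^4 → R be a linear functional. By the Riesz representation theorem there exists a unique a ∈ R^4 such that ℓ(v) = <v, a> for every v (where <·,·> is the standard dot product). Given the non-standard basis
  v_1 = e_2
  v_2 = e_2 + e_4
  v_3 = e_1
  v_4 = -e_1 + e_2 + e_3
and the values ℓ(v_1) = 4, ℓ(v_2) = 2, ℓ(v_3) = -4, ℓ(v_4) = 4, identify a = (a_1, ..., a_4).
a = (-4, 4, -4, -2)

Write a = (a_1, ..., a_4) in the standard basis. For each basis vector v_i, ℓ(v_i) = <v_i, a> is a linear equation in the a_j's. Collect the n equations into a matrix system V a = ℓ, where row i of V is v_i (expressed in the standard basis). Since V is invertible (lower-triangular with 1s on the diagonal, up to permutation), solve by back-substitution:
  V =
[[0, 1, 0, 0],
 [0, 1, 0, 1],
 [1, 0, 0, 0],
 [-1, 1, 1, 0]]
  V a = (4, 2, -4, 4)
Solving gives a = (-4, 4, -4, -2).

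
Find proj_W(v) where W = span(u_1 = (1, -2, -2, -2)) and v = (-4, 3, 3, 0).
proj_W(v) = (-16/13, 32/13, 32/13, 32/13)

Set up U = [u_1 | ... | u_1] ∈ R^(4×1). The projector onto W = col(U) is P = U (U^T U)^(-1) U^T.
Compute U^T U =
  [13],
and U^T v = (-16).
Solve U^T U · c = U^T v for the coefficients: c = (-16/13). The projection is proj_W(v) = U c.
Check: (v - proj_W(v)) · u_1 = 0  (should be 0).
Result: proj_W(v) = (-16/13, 32/13, 32/13, 32/13).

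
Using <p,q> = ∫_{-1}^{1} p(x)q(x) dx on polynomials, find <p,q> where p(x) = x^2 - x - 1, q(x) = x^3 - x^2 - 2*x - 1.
<p,q> = 38/15

Expand the product: p(x)·q(x) = x^5 - 2*x^4 - 2*x^3 + 2*x^2 + 3*x + 1.
∫_{-1}^{1} of each monomial x^k gives [2/(k+1) if k even, 0 if k odd]. Integrating term-by-term (or equivalently evaluating the antiderivative F(x) = x^6/6 - 2*x^5/5 - x^4/2 + 2*x^3/3 + 3*x^2/2 + x at the endpoints):
  F(1) − F(−1) = 73/30 − (-1/10) = 38/15.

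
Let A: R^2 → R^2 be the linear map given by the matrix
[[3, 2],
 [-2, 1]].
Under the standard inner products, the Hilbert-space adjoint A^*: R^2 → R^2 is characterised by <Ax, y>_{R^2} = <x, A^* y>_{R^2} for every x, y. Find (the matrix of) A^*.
A^* = A^T =
[[3, -2],
 [2, 1]]

For real matrices with standard dot products, the defining identity <Ax, y> = <x, A^* y> gives (Ax)^T y = x^T (A^*) y, i.e. x^T A^T y = x^T (A^*) y. Since this holds for all x, y, we must have A^* = A^T. Therefore
A^* =
[[3, -2],
 [2, 1]].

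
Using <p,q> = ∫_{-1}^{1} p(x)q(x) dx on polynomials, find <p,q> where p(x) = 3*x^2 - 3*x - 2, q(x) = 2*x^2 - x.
<p,q> = 26/15

Expand the product: p(x)·q(x) = 6*x^4 - 9*x^3 - x^2 + 2*x.
∫_{-1}^{1} of each monomial x^k gives [2/(k+1) if k even, 0 if k odd]. Integrating term-by-term (or equivalently evaluating the antiderivative F(x) = 6*x^5/5 - 9*x^4/4 - x^3/3 + x^2 at the endpoints):
  F(1) − F(−1) = -23/60 − (-127/60) = 26/15.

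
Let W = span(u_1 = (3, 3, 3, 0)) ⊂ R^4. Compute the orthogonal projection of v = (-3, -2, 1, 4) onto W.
proj_W(v) = (-4/3, -4/3, -4/3, 0)

Set up U = [u_1 | ... | u_1] ∈ R^(4×1). The projector onto W = col(U) is P = U (U^T U)^(-1) U^T.
Compute U^T U =
  [27],
and U^T v = (-12).
Solve U^T U · c = U^T v for the coefficients: c = (-4/9). The projection is proj_W(v) = U c.
Check: (v - proj_W(v)) · u_1 = 0  (should be 0).
Result: proj_W(v) = (-4/3, -4/3, -4/3, 0).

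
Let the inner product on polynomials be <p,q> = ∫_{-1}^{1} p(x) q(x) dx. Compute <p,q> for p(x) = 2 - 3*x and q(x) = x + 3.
<p,q> = 10

Expand the product: p(x)·q(x) = -3*x^2 - 7*x + 6.
∫_{-1}^{1} of each monomial x^k gives [2/(k+1) if k even, 0 if k odd]. Integrating term-by-term (or equivalently evaluating the antiderivative F(x) = -x^3 - 7*x^2/2 + 6*x at the endpoints):
  F(1) − F(−1) = 3/2 − (-17/2) = 10.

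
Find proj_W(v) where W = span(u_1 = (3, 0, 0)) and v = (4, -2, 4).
proj_W(v) = (4, 0, 0)

Set up U = [u_1 | ... | u_1] ∈ R^(3×1). The projector onto W = col(U) is P = U (U^T U)^(-1) U^T.
Compute U^T U =
  [9],
and U^T v = (12).
Solve U^T U · c = U^T v for the coefficients: c = (4/3). The projection is proj_W(v) = U c.
Check: (v - proj_W(v)) · u_1 = 0  (should be 0).
Result: proj_W(v) = (4, 0, 0).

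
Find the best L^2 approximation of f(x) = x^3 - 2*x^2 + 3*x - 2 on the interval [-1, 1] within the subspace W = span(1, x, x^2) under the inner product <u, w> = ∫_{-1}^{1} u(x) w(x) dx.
g(x) = -2*x^2 + 18*x/5 - 2

The best approximation g ∈ W is the orthogonal projection of f onto W. Writing g = a_0 + a_1 x + a_2 x^2, the coefficients solve the normal equations G · a = b where
  G_{ij} = <φ_i, φ_j> and b_i = <f, φ_i>, with φ_0 = 1, φ_1 = x, φ_2 = x^2.
G =
  [2, 0, 2/3]
  [0, 2/3, 0]
  [2/3, 0, 2/5],
b = (-16/3, 12/5, -32/15).
Solving gives a_0 = -2, a_1 = 18/5, a_2 = -2, so
  g(x) = -2*x^2 + 18*x/5 - 2.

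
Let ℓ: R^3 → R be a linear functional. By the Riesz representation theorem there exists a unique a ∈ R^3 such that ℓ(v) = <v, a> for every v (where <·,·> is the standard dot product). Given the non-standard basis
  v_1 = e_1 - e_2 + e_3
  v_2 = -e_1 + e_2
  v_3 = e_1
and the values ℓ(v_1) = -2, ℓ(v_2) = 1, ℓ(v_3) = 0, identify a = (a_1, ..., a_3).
a = (0, 1, -1)

Write a = (a_1, ..., a_3) in the standard basis. For each basis vector v_i, ℓ(v_i) = <v_i, a> is a linear equation in the a_j's. Collect the n equations into a matrix system V a = ℓ, where row i of V is v_i (expressed in the standard basis). Since V is invertible (lower-triangular with 1s on the diagonal, up to permutation), solve by back-substitution:
  V =
[[1, -1, 1],
 [-1, 1, 0],
 [1, 0, 0]]
  V a = (-2, 1, 0)
Solving gives a = (0, 1, -1).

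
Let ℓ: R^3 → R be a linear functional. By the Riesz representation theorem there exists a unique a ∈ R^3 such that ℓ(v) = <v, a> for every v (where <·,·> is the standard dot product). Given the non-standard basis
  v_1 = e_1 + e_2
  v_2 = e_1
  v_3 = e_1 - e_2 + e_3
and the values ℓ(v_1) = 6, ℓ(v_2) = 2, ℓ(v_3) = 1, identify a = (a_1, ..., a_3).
a = (2, 4, 3)

Write a = (a_1, ..., a_3) in the standard basis. For each basis vector v_i, ℓ(v_i) = <v_i, a> is a linear equation in the a_j's. Collect the n equations into a matrix system V a = ℓ, where row i of V is v_i (expressed in the standard basis). Since V is invertible (lower-triangular with 1s on the diagonal, up to permutation), solve by back-substitution:
  V =
[[1, 1, 0],
 [1, 0, 0],
 [1, -1, 1]]
  V a = (6, 2, 1)
Solving gives a = (2, 4, 3).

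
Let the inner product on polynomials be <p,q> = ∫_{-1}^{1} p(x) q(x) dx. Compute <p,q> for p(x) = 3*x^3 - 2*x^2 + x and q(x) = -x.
<p,q> = -28/15

Expand the product: p(x)·q(x) = -3*x^4 + 2*x^3 - x^2.
∫_{-1}^{1} of each monomial x^k gives [2/(k+1) if k even, 0 if k odd]. Integrating term-by-term (or equivalently evaluating the antiderivative F(x) = -3*x^5/5 + x^4/2 - x^3/3 at the endpoints):
  F(1) − F(−1) = -13/30 − (43/30) = -28/15.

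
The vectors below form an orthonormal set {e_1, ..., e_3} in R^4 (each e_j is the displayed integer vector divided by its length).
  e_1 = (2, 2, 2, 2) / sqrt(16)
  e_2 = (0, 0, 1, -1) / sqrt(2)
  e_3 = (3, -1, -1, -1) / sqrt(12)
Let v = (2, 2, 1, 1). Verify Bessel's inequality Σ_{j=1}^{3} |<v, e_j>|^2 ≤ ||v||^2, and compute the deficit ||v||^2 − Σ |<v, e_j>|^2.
Σ |<v, e_j>|^2 = 28/3; ||v||^2 = 10; deficit = 2/3

Write each e_j = u_j / sqrt(<u_j, u_j>) where u_j is the displayed integer vector. Then <v, e_j> = <v, u_j> / sqrt(<u_j, u_j>), so |<v, e_j>|^2 = <v, u_j>^2 / <u_j, u_j>.
Coefficients: <v, e_1> = 12/sqrt(16), <v, e_2> = 0/sqrt(2), <v, e_3> = 2/sqrt(12).
Square and sum: Σ |<v, e_j>|^2 = 28/3.
Compute ||v||^2 = v·v = 10.
Deficit = 10 − 28/3 = 2/3 ≥ 0, confirming Bessel's inequality. (The deficit equals ||v − Σ <v,e_j> e_j||^2, the squared distance from v to span{e_j}.)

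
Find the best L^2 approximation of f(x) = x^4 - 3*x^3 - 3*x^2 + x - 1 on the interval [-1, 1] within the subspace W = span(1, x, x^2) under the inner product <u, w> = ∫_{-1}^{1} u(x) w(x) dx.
g(x) = -15*x^2/7 - 4*x/5 - 38/35

The best approximation g ∈ W is the orthogonal projection of f onto W. Writing g = a_0 + a_1 x + a_2 x^2, the coefficients solve the normal equations G · a = b where
  G_{ij} = <φ_i, φ_j> and b_i = <f, φ_i>, with φ_0 = 1, φ_1 = x, φ_2 = x^2.
G =
  [2, 0, 2/3]
  [0, 2/3, 0]
  [2/3, 0, 2/5],
b = (-18/5, -8/15, -166/105).
Solving gives a_0 = -38/35, a_1 = -4/5, a_2 = -15/7, so
  g(x) = -15*x^2/7 - 4*x/5 - 38/35.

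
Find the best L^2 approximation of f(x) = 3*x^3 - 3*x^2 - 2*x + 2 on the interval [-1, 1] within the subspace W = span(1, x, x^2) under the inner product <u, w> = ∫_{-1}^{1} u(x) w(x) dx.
g(x) = -3*x^2 - x/5 + 2

The best approximation g ∈ W is the orthogonal projection of f onto W. Writing g = a_0 + a_1 x + a_2 x^2, the coefficients solve the normal equations G · a = b where
  G_{ij} = <φ_i, φ_j> and b_i = <f, φ_i>, with φ_0 = 1, φ_1 = x, φ_2 = x^2.
G =
  [2, 0, 2/3]
  [0, 2/3, 0]
  [2/3, 0, 2/5],
b = (2, -2/15, 2/15).
Solving gives a_0 = 2, a_1 = -1/5, a_2 = -3, so
  g(x) = -3*x^2 - x/5 + 2.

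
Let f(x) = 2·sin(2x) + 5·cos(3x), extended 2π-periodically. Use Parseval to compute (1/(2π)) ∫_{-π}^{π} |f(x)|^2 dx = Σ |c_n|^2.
Σ |c_n|^2 = 29/2

Expand |f|^2 and use orthogonality of {sin(nx), cos(mx)} on [-π, π]:
  ∫_{-π}^{π} sin(nx)^2 dx = π, ∫ cos(mx)^2 dx = π, and cross terms integrate to 0.
So ∫_{-π}^{π} f(x)^2 dx = 2^2 · π + 5^2 · π = (4 + 25)π.
Divide by 2π: (4 + 25)/2 = 29/2.
By Parseval, this equals Σ |c_n|^2.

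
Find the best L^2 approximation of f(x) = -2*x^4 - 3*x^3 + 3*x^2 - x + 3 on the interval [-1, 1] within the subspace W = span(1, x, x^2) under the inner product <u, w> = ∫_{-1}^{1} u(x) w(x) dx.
g(x) = 9*x^2/7 - 14*x/5 + 111/35

The best approximation g ∈ W is the orthogonal projection of f onto W. Writing g = a_0 + a_1 x + a_2 x^2, the coefficients solve the normal equations G · a = b where
  G_{ij} = <φ_i, φ_j> and b_i = <f, φ_i>, with φ_0 = 1, φ_1 = x, φ_2 = x^2.
G =
  [2, 0, 2/3]
  [0, 2/3, 0]
  [2/3, 0, 2/5],
b = (36/5, -28/15, 92/35).
Solving gives a_0 = 111/35, a_1 = -14/5, a_2 = 9/7, so
  g(x) = 9*x^2/7 - 14*x/5 + 111/35.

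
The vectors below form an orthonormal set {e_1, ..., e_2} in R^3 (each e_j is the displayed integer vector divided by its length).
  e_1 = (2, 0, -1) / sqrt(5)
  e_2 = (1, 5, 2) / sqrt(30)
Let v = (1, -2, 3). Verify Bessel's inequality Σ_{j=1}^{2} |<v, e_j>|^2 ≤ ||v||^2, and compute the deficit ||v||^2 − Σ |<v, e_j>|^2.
Σ |<v, e_j>|^2 = 1/2; ||v||^2 = 14; deficit = 27/2

Write each e_j = u_j / sqrt(<u_j, u_j>) where u_j is the displayed integer vector. Then <v, e_j> = <v, u_j> / sqrt(<u_j, u_j>), so |<v, e_j>|^2 = <v, u_j>^2 / <u_j, u_j>.
Coefficients: <v, e_1> = -1/sqrt(5), <v, e_2> = -3/sqrt(30).
Square and sum: Σ |<v, e_j>|^2 = 1/2.
Compute ||v||^2 = v·v = 14.
Deficit = 14 − 1/2 = 27/2 ≥ 0, confirming Bessel's inequality. (The deficit equals ||v − Σ <v,e_j> e_j||^2, the squared distance from v to span{e_j}.)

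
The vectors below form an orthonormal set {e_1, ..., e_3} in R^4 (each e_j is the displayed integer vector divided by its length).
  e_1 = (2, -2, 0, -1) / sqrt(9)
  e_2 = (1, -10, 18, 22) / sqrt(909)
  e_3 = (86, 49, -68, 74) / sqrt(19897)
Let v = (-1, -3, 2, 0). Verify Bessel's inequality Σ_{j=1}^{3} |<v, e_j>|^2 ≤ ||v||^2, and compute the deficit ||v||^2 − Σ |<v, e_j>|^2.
Σ |<v, e_j>|^2 = 2614/197; ||v||^2 = 14; deficit = 144/197

Write each e_j = u_j / sqrt(<u_j, u_j>) where u_j is the displayed integer vector. Then <v, e_j> = <v, u_j> / sqrt(<u_j, u_j>), so |<v, e_j>|^2 = <v, u_j>^2 / <u_j, u_j>.
Coefficients: <v, e_1> = 4/sqrt(9), <v, e_2> = 65/sqrt(909), <v, e_3> = -369/sqrt(19897).
Square and sum: Σ |<v, e_j>|^2 = 2614/197.
Compute ||v||^2 = v·v = 14.
Deficit = 14 − 2614/197 = 144/197 ≥ 0, confirming Bessel's inequality. (The deficit equals ||v − Σ <v,e_j> e_j||^2, the squared distance from v to span{e_j}.)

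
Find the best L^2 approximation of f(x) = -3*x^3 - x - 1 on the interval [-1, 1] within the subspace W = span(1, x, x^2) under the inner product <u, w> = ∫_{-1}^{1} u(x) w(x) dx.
g(x) = -14*x/5 - 1

The best approximation g ∈ W is the orthogonal projection of f onto W. Writing g = a_0 + a_1 x + a_2 x^2, the coefficients solve the normal equations G · a = b where
  G_{ij} = <φ_i, φ_j> and b_i = <f, φ_i>, with φ_0 = 1, φ_1 = x, φ_2 = x^2.
G =
  [2, 0, 2/3]
  [0, 2/3, 0]
  [2/3, 0, 2/5],
b = (-2, -28/15, -2/3).
Solving gives a_0 = -1, a_1 = -14/5, a_2 = 0, so
  g(x) = -14*x/5 - 1.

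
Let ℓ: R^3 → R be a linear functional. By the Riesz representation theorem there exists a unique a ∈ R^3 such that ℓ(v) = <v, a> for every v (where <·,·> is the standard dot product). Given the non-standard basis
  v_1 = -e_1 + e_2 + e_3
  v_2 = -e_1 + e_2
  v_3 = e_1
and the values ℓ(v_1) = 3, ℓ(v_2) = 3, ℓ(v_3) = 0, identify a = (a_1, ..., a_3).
a = (0, 3, 0)

Write a = (a_1, ..., a_3) in the standard basis. For each basis vector v_i, ℓ(v_i) = <v_i, a> is a linear equation in the a_j's. Collect the n equations into a matrix system V a = ℓ, where row i of V is v_i (expressed in the standard basis). Since V is invertible (lower-triangular with 1s on the diagonal, up to permutation), solve by back-substitution:
  V =
[[-1, 1, 1],
 [-1, 1, 0],
 [1, 0, 0]]
  V a = (3, 3, 0)
Solving gives a = (0, 3, 0).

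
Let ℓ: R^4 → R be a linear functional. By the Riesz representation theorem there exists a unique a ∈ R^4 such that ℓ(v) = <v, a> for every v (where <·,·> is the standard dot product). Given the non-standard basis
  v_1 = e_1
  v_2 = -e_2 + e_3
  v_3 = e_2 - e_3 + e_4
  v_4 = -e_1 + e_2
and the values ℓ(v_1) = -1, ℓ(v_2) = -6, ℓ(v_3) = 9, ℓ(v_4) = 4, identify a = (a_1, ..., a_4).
a = (-1, 3, -3, 3)

Write a = (a_1, ..., a_4) in the standard basis. For each basis vector v_i, ℓ(v_i) = <v_i, a> is a linear equation in the a_j's. Collect the n equations into a matrix system V a = ℓ, where row i of V is v_i (expressed in the standard basis). Since V is invertible (lower-triangular with 1s on the diagonal, up to permutation), solve by back-substitution:
  V =
[[1, 0, 0, 0],
 [0, -1, 1, 0],
 [0, 1, -1, 1],
 [-1, 1, 0, 0]]
  V a = (-1, -6, 9, 4)
Solving gives a = (-1, 3, -3, 3).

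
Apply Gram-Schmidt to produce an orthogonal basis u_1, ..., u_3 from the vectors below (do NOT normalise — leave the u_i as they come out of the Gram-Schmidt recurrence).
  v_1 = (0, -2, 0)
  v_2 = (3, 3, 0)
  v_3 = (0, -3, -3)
Orthogonal basis:
  u_1 = (0, -2, 0)
  u_2 = (3, 0, 0)
  u_3 = (0, 0, -3)

Apply the Gram-Schmidt recurrence
  u_1 = v_1
  u_i = v_i − Σ_{j<i} ((v_i · u_j) / (u_j · u_j)) · u_j.

Step by step this gives:
  u_1 = (0, -2, 0)
  u_2 = (3, 0, 0)
  u_3 = (0, 0, -3)

Orthogonality check:
  u_2 · u_1 = 0 (should be 0)
  u_3 · u_1 = 0 (should be 0)
  u_3 · u_2 = 0 (should be 0)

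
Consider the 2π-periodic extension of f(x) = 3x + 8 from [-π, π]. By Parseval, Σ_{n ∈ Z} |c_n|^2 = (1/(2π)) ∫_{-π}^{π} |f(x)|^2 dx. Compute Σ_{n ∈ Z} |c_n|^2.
Σ |c_n|^2 = 3π^2 + 64

Expand and integrate term by term over [-π, π]:
  ∫ (3x)^2 dx = 9·(2π^3/3); ∫ 2·3·(8)·x dx = 0 (odd integrand); ∫ 8^2 dx = 64·2π.
So (1/(2π)) ∫_{-π}^{π} (3x + 8)^2 dx = 9π^2/3 + 64 = 3π^2 + 64.
Parseval ⇒ Σ |c_n|^2 = 3π^2 + 64.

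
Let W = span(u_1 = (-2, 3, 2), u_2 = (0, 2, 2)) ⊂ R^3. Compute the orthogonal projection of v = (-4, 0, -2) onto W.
proj_W(v) = (-4, 0, -2)

Set up U = [u_1 | ... | u_2] ∈ R^(3×2). The projector onto W = col(U) is P = U (U^T U)^(-1) U^T.
Compute U^T U =
  [17, 10]
  [10, 8],
and U^T v = (4, -4).
Solve U^T U · c = U^T v for the coefficients: c = (2, -3). The projection is proj_W(v) = U c.
Check: (v - proj_W(v)) · u_1 = 0  (should be 0).
Check: (v - proj_W(v)) · u_2 = 0  (should be 0).
Result: proj_W(v) = (-4, 0, -2).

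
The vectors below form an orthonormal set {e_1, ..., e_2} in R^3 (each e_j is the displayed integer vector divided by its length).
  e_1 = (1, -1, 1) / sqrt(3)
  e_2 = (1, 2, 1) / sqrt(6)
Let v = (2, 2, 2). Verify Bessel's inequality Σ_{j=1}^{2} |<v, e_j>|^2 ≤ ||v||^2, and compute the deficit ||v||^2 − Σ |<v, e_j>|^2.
Σ |<v, e_j>|^2 = 12; ||v||^2 = 12; deficit = 0

Write each e_j = u_j / sqrt(<u_j, u_j>) where u_j is the displayed integer vector. Then <v, e_j> = <v, u_j> / sqrt(<u_j, u_j>), so |<v, e_j>|^2 = <v, u_j>^2 / <u_j, u_j>.
Coefficients: <v, e_1> = 2/sqrt(3), <v, e_2> = 8/sqrt(6).
Square and sum: Σ |<v, e_j>|^2 = 12.
Compute ||v||^2 = v·v = 12.
Deficit = 12 − 12 = 0 ≥ 0, confirming Bessel's inequality. (The deficit equals ||v − Σ <v,e_j> e_j||^2, the squared distance from v to span{e_j}.)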